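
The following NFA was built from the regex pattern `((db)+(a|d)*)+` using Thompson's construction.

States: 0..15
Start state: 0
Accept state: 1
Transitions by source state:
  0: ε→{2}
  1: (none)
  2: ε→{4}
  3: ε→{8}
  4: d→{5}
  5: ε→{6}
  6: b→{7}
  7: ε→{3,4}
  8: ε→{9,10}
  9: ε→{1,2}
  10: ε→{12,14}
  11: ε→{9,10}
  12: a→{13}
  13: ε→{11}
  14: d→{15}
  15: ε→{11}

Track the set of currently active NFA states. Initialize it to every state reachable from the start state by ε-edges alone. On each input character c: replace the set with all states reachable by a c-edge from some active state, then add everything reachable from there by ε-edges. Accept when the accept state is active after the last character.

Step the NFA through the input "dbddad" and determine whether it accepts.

Answer: ACCEPT

Steps:
S₀ = ε-closure({0}) = {0,2,4}
'd' @ 1: {5,6}
'b' @ 2: {1,2,3,4,7,8,9,10,12,14}  (accept∈set)
'd' @ 3: {1,2,4,5,6,9,10,11,12,14,15}  (accept∈set)
'd' @ 4: {1,2,4,5,6,9,10,11,12,14,15}  (accept∈set)
'a' @ 5: {1,2,4,9,10,11,12,13,14}  (accept∈set)
'd' @ 6: {1,2,4,5,6,9,10,11,12,14,15}  (accept∈set)
after full input: {1,2,4,5,6,9,10,11,12,14,15}  (accept=1 in)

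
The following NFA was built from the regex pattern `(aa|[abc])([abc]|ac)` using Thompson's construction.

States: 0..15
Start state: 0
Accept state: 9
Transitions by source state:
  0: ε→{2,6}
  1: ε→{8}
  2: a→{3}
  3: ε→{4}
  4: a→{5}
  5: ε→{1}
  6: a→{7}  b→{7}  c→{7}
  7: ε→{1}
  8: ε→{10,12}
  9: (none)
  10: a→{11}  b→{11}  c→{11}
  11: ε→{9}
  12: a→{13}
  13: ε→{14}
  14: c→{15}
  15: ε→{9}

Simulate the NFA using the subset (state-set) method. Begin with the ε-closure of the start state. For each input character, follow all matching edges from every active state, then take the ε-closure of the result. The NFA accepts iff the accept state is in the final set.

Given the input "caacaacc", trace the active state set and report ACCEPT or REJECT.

S₀ = ε-closure({0}) = {0,2,6}
'c' @ 1: {1,7,8,10,12}
'a' @ 2: {9,11,13,14}  [accepting]
'a' @ 3: {}  — dead — no transitions
rest 'caacc' ignored (set empty)
end set {} — state 9 not in

Answer: REJECT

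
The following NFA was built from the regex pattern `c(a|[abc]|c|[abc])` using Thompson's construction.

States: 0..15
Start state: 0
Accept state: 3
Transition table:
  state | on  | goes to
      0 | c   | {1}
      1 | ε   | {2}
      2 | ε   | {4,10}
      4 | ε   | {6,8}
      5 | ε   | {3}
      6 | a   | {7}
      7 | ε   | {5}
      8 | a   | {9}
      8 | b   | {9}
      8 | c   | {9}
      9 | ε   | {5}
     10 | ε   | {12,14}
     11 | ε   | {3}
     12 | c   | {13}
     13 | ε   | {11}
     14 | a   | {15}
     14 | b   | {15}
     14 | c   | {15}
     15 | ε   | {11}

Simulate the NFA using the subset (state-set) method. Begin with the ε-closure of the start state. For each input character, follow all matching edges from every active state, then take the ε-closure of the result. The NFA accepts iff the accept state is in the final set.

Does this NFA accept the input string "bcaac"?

S₀ = ε-closure({0}) = {0}
'b' @ 1: {}  — state set empty
rest 'caac' ignored (set empty)
after full input: {}  (accept=3 not in)

Answer: REJECT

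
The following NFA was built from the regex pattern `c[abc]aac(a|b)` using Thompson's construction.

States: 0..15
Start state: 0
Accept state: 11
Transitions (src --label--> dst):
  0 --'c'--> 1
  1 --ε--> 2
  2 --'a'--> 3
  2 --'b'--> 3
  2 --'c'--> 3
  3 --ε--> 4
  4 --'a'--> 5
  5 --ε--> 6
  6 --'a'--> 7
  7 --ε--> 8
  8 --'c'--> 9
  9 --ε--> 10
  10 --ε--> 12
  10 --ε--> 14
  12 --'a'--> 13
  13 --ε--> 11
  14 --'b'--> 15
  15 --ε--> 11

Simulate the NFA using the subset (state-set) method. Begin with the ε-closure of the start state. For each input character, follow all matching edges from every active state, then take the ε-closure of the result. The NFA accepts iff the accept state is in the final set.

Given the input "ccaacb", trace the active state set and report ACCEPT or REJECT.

Answer: ACCEPT

Trace:
initial (ε-close {0}): {0}
'c' @ 1: {1,2}
'c' @ 2: {3,4}
'a' @ 3: {5,6}
'a' @ 4: {7,8}
'c' @ 5: {9,10,12,14}
'b' @ 6: {11,15}  ✓accept
after full input: {11,15}  (accept=11 in)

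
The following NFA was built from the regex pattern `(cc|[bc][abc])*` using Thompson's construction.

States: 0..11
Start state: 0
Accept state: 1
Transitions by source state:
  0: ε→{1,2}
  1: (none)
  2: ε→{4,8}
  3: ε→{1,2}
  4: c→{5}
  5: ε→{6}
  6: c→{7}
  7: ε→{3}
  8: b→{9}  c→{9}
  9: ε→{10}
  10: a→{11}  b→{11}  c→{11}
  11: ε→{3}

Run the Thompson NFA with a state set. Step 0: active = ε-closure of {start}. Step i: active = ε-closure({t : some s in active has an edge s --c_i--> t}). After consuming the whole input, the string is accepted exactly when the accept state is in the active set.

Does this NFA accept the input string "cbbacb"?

start: ε-closure({0}) = {0,1,2,4,8}
'c' @ 1: {5,6,9,10}
'b' @ 2: {1,2,3,4,8,11}  (accept∈set)
'b' @ 3: {9,10}
'a' @ 4: {1,2,3,4,8,11}  (accept∈set)
'c' @ 5: {5,6,9,10}
'b' @ 6: {1,2,3,4,8,11}  (accept∈set)
final: {1,2,3,4,8,11}; accept 1 in set

Answer: ACCEPT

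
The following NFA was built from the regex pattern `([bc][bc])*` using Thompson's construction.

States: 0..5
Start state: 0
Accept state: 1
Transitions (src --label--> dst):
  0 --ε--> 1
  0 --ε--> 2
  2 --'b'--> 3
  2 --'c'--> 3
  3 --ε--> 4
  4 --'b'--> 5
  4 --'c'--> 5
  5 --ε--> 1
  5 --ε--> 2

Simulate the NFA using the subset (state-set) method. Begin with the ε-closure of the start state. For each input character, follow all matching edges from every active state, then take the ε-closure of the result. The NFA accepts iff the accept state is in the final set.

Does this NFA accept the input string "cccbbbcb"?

Answer: ACCEPT

Trace:
start: ε-closure({0}) = {0,1,2}
'c' @ 1: {3,4}
'c' @ 2: {1,2,5}  [accepting]
'c' @ 3: {3,4}
'b' @ 4: {1,2,5}  [accepting]
'b' @ 5: {3,4}
'b' @ 6: {1,2,5}  [accepting]
'c' @ 7: {3,4}
'b' @ 8: {1,2,5}  [accepting]
final: {1,2,5}; accept 1 in set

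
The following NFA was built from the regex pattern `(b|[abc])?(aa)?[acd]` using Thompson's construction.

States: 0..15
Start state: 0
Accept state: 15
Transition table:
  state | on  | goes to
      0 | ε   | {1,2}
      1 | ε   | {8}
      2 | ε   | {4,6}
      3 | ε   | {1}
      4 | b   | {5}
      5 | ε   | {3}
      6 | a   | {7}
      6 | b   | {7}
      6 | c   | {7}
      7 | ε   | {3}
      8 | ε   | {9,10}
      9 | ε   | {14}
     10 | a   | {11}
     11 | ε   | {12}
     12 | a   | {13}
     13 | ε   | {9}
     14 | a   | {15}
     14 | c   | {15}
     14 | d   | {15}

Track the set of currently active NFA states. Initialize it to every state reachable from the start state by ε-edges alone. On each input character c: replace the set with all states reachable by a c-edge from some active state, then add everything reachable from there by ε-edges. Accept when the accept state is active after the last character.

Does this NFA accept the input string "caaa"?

Answer: ACCEPT

Trace:
S₀ = ε-closure({0}) = {0,1,2,4,6,8,9,10,14}
'c' @ 1: {1,3,7,8,9,10,14,15}  (accept∈set)
'a' @ 2: {11,12,15}  (accept∈set)
'a' @ 3: {9,13,14}
'a' @ 4: {15}  (accept∈set)
final: {15}; accept 15 in set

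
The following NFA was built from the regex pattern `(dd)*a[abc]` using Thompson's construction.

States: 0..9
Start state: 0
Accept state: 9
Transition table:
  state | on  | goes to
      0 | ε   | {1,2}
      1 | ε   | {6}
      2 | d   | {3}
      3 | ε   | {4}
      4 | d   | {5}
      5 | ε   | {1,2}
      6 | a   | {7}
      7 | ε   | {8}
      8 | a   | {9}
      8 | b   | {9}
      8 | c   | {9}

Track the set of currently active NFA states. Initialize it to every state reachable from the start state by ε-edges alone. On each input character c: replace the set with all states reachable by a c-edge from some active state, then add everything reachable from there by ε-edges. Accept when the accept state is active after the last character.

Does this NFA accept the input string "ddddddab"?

initial (ε-close {0}): {0,1,2,6}
'd' @ 1: {3,4}
'd' @ 2: {1,2,5,6}
'd' @ 3: {3,4}
'd' @ 4: {1,2,5,6}
'd' @ 5: {3,4}
'd' @ 6: {1,2,5,6}
'a' @ 7: {7,8}
'b' @ 8: {9}  (accept∈set)
end set {9} — state 9 in

Answer: ACCEPT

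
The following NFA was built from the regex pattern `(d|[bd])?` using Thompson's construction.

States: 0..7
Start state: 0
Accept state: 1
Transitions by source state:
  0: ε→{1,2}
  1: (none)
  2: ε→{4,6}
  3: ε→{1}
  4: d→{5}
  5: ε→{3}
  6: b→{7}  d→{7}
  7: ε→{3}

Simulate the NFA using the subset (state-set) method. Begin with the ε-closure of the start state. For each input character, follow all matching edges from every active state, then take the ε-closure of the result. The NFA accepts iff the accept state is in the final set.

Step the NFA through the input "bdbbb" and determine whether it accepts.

Answer: REJECT

Derivation:
start: ε-closure({0}) = {0,1,2,4,6}
'b' @ 1: {1,3,7}  [accepting]
'd' @ 2: {}  — dead — no transitions
rest 'bbb' ignored (set empty)
after full input: {}  (accept=1 not in)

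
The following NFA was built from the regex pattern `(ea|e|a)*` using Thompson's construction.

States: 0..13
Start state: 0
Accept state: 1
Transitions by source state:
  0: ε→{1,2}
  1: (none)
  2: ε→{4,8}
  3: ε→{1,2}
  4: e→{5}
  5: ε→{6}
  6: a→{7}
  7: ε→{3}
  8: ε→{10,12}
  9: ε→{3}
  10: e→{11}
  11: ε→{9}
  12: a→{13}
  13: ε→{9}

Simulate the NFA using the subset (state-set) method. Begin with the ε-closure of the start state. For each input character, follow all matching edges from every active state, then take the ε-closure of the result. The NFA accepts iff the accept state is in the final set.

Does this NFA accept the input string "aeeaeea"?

start: ε-closure({0}) = {0,1,2,4,8,10,12}
'a' @ 1: {1,2,3,4,8,9,10,12,13}  ✓accept
'e' @ 2: {1,2,3,4,5,6,8,9,10,11,12}  ✓accept
'e' @ 3: {1,2,3,4,5,6,8,9,10,11,12}  ✓accept
'a' @ 4: {1,2,3,4,7,8,9,10,12,13}  ✓accept
'e' @ 5: {1,2,3,4,5,6,8,9,10,11,12}  ✓accept
'e' @ 6: {1,2,3,4,5,6,8,9,10,11,12}  ✓accept
'a' @ 7: {1,2,3,4,7,8,9,10,12,13}  ✓accept
after full input: {1,2,3,4,7,8,9,10,12,13}  (accept=1 in)

Answer: ACCEPT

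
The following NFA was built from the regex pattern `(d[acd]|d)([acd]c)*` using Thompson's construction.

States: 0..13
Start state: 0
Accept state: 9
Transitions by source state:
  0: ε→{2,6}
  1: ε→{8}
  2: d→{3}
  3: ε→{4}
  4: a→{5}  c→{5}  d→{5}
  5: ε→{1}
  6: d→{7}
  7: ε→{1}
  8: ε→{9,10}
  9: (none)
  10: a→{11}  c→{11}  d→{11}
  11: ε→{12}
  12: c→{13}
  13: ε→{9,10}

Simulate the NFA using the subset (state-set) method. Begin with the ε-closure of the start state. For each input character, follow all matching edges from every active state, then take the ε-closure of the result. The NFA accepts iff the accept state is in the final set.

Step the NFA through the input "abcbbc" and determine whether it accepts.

initial (ε-close {0}): {0,2,6}
'a' @ 1: {}  — dead — no transitions
rest 'bcbbc' ignored (set empty)
after full input: {}  (accept=9 not in)

Answer: REJECT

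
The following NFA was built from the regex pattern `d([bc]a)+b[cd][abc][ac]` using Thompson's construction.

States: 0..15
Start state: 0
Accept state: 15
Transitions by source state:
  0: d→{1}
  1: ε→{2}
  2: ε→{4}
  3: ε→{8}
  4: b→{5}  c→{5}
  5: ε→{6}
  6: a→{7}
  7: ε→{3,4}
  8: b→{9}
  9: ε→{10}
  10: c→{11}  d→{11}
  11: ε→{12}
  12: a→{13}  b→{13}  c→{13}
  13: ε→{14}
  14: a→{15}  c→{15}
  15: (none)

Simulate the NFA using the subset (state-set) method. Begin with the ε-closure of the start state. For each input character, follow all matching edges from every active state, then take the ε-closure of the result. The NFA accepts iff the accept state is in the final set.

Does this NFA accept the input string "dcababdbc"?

Answer: ACCEPT

Derivation:
initial (ε-close {0}): {0}
'd' @ 1: {1,2,4}
'c' @ 2: {5,6}
'a' @ 3: {3,4,7,8}
'b' @ 4: {5,6,9,10}
'a' @ 5: {3,4,7,8}
'b' @ 6: {5,6,9,10}
'd' @ 7: {11,12}
'b' @ 8: {13,14}
'c' @ 9: {15}  ✓accept
end set {15} — state 15 in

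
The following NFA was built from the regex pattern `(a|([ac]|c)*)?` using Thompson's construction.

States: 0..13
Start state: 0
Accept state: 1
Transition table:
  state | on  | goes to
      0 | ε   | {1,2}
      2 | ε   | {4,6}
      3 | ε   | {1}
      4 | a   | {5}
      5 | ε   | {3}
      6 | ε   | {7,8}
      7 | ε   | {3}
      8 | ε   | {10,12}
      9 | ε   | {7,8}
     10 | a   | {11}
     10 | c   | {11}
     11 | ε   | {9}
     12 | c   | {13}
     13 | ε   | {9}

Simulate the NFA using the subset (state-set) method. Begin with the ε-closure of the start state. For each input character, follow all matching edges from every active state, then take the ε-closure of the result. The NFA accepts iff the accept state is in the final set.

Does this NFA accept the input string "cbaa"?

initial (ε-close {0}): {0,1,2,3,4,6,7,8,10,12}
'c' @ 1: {1,3,7,8,9,10,11,12,13}  [accepting]
'b' @ 2: {}  — dead — no transitions
rest 'aa' ignored (set empty)
after full input: {}  (accept=1 not in)

Answer: REJECT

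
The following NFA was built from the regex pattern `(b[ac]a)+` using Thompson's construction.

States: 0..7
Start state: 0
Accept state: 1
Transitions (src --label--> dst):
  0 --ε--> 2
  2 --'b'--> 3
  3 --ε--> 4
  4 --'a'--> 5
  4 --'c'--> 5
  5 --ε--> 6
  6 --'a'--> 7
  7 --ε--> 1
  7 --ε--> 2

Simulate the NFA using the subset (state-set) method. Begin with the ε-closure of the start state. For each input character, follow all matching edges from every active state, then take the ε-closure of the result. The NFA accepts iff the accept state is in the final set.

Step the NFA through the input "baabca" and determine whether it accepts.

Answer: ACCEPT

Trace:
S₀ = ε-closure({0}) = {0,2}
'b' @ 1: {3,4}
'a' @ 2: {5,6}
'a' @ 3: {1,2,7}  [accepting]
'b' @ 4: {3,4}
'c' @ 5: {5,6}
'a' @ 6: {1,2,7}  [accepting]
end set {1,2,7} — state 1 in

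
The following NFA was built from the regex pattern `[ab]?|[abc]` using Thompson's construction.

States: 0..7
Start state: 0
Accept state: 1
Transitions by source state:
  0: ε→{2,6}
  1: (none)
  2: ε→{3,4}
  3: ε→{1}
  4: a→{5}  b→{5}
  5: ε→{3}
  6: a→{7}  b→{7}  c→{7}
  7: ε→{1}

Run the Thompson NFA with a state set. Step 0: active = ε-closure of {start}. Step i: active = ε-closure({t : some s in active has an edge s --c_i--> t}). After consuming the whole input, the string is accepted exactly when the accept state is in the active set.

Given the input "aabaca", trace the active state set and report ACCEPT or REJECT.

initial (ε-close {0}): {0,1,2,3,4,6}
'a' @ 1: {1,3,5,7}  (accept∈set)
'a' @ 2: {}  — no active states
rest 'baca' ignored (set empty)
after full input: {}  (accept=1 not in)

Answer: REJECT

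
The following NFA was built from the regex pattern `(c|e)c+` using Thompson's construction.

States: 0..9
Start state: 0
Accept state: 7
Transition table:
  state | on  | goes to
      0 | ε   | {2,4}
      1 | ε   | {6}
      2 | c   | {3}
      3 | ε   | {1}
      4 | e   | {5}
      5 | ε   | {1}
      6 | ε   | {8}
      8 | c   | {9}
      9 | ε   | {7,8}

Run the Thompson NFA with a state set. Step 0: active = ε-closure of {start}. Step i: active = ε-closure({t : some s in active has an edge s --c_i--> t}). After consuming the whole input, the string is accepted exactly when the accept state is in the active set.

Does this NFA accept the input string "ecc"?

start: ε-closure({0}) = {0,2,4}
'e' @ 1: {1,5,6,8}
'c' @ 2: {7,8,9}  [accepting]
'c' @ 3: {7,8,9}  [accepting]
final: {7,8,9}; accept 7 in set

Answer: ACCEPT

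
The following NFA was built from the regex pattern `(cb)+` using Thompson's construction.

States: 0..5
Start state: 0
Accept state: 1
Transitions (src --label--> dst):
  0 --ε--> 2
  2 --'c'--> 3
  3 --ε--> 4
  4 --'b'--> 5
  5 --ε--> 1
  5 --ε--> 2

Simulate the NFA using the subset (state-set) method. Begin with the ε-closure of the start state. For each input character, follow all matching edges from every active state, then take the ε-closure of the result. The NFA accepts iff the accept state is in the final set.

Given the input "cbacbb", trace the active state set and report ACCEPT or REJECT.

Answer: REJECT

Steps:
S₀ = ε-closure({0}) = {0,2}
'c' @ 1: {3,4}
'b' @ 2: {1,2,5}  [accepting]
'a' @ 3: {}  — dead — no transitions
rest 'cbb' ignored (set empty)
after full input: {}  (accept=1 not in)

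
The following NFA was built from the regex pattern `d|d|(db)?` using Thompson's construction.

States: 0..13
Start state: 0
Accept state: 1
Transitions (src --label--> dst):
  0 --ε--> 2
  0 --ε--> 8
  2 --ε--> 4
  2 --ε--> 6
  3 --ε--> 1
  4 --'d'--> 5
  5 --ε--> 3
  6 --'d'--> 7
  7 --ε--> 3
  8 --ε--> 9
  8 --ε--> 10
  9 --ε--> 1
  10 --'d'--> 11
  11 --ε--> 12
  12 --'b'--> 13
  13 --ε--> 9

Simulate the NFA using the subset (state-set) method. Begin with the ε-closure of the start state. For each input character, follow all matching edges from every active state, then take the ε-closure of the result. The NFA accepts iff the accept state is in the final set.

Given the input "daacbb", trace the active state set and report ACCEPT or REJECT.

S₀ = ε-closure({0}) = {0,1,2,4,6,8,9,10}
'd' @ 1: {1,3,5,7,11,12}  (accept∈set)
'a' @ 2: {}  — no active states
rest 'acbb' ignored (set empty)
end set {} — state 1 not in

Answer: REJECT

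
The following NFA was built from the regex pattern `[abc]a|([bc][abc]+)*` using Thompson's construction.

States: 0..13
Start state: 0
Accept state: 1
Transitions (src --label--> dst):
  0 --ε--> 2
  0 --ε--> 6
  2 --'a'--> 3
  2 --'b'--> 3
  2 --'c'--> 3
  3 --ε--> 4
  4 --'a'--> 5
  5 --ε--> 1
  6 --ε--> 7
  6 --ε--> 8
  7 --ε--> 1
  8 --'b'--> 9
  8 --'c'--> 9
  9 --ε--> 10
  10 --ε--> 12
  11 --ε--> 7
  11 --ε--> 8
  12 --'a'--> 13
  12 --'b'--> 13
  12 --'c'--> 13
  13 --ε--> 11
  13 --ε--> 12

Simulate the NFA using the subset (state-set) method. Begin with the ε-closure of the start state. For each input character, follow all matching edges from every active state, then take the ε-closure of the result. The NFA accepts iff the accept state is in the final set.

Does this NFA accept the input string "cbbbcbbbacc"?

Answer: ACCEPT

Steps:
initial (ε-close {0}): {0,1,2,6,7,8}
'c' @ 1: {3,4,9,10,12}
'b' @ 2: {1,7,8,11,12,13}  (accept∈set)
'b' @ 3: {1,7,8,9,10,11,12,13}  (accept∈set)
'b' @ 4: {1,7,8,9,10,11,12,13}  (accept∈set)
'c' @ 5: {1,7,8,9,10,11,12,13}  (accept∈set)
'b' @ 6: {1,7,8,9,10,11,12,13}  (accept∈set)
'b' @ 7: {1,7,8,9,10,11,12,13}  (accept∈set)
'b' @ 8: {1,7,8,9,10,11,12,13}  (accept∈set)
'a' @ 9: {1,7,8,11,12,13}  (accept∈set)
'c' @ 10: {1,7,8,9,10,11,12,13}  (accept∈set)
'c' @ 11: {1,7,8,9,10,11,12,13}  (accept∈set)
end set {1,7,8,9,10,11,12,13} — state 1 in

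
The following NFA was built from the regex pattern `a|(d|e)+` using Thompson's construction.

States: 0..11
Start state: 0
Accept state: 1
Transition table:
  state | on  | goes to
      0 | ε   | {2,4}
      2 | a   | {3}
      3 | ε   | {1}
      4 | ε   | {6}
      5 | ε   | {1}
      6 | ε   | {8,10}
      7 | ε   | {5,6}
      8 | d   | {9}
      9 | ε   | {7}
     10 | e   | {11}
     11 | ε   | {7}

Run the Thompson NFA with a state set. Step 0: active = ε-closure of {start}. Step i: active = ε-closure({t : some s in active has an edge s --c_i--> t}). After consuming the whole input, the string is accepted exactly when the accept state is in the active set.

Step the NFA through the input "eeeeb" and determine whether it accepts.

S₀ = ε-closure({0}) = {0,2,4,6,8,10}
'e' @ 1: {1,5,6,7,8,10,11}  (accept∈set)
'e' @ 2: {1,5,6,7,8,10,11}  (accept∈set)
'e' @ 3: {1,5,6,7,8,10,11}  (accept∈set)
'e' @ 4: {1,5,6,7,8,10,11}  (accept∈set)
'b' @ 5: {}  — dead — no transitions
end set {} — state 1 not in

Answer: REJECT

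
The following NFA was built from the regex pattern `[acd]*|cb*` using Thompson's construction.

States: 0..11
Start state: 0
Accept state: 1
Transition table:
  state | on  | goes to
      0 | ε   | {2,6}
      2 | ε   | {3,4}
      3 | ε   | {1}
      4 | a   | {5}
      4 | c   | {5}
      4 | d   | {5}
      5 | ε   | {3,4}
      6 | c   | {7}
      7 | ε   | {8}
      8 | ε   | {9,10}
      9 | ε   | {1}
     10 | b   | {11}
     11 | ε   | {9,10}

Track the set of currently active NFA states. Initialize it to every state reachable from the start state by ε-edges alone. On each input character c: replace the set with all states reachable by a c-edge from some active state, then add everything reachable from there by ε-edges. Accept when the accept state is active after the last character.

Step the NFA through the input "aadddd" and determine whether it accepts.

S₀ = ε-closure({0}) = {0,1,2,3,4,6}
'a' @ 1: {1,3,4,5}  ✓accept
'a' @ 2: {1,3,4,5}  ✓accept
'd' @ 3: {1,3,4,5}  ✓accept
'd' @ 4: {1,3,4,5}  ✓accept
'd' @ 5: {1,3,4,5}  ✓accept
'd' @ 6: {1,3,4,5}  ✓accept
after full input: {1,3,4,5}  (accept=1 in)

Answer: ACCEPT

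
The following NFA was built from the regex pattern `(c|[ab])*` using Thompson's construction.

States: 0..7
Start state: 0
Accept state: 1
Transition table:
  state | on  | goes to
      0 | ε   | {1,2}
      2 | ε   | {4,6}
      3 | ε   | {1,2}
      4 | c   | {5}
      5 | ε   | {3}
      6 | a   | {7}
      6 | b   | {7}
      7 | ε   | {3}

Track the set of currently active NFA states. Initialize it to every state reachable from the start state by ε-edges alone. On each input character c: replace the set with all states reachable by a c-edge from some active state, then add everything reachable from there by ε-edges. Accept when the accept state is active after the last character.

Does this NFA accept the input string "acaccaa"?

initial (ε-close {0}): {0,1,2,4,6}
'a' @ 1: {1,2,3,4,6,7}  (accept∈set)
'c' @ 2: {1,2,3,4,5,6}  (accept∈set)
'a' @ 3: {1,2,3,4,6,7}  (accept∈set)
'c' @ 4: {1,2,3,4,5,6}  (accept∈set)
'c' @ 5: {1,2,3,4,5,6}  (accept∈set)
'a' @ 6: {1,2,3,4,6,7}  (accept∈set)
'a' @ 7: {1,2,3,4,6,7}  (accept∈set)
end set {1,2,3,4,6,7} — state 1 in

Answer: ACCEPT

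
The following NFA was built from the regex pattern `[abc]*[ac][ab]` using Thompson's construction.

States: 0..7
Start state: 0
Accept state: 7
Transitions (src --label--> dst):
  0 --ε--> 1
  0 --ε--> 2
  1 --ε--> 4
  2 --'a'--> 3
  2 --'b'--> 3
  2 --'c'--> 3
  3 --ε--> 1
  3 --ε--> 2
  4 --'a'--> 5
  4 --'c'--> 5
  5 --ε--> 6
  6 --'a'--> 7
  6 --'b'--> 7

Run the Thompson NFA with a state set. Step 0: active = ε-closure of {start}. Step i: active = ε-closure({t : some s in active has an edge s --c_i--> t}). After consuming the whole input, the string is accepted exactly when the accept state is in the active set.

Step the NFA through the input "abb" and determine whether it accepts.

start: ε-closure({0}) = {0,1,2,4}
'a' @ 1: {1,2,3,4,5,6}
'b' @ 2: {1,2,3,4,7}  ✓accept
'b' @ 3: {1,2,3,4}
final: {1,2,3,4}; accept 7 not in set

Answer: REJECT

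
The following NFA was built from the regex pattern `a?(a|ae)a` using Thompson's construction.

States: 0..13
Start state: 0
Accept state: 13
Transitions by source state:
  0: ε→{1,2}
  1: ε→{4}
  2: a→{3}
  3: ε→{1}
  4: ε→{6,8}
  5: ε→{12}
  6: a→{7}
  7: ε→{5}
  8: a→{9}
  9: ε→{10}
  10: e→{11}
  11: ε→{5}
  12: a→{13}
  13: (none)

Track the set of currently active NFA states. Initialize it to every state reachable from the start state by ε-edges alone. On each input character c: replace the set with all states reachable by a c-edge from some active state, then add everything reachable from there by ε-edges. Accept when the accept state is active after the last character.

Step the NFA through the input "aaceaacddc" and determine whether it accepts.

Answer: REJECT

Derivation:
S₀ = ε-closure({0}) = {0,1,2,4,6,8}
'a' @ 1: {1,3,4,5,6,7,8,9,10,12}
'a' @ 2: {5,7,9,10,12,13}  ✓accept
'c' @ 3: {}  — dead — no transitions
rest 'eaacddc' ignored (set empty)
after full input: {}  (accept=13 not in)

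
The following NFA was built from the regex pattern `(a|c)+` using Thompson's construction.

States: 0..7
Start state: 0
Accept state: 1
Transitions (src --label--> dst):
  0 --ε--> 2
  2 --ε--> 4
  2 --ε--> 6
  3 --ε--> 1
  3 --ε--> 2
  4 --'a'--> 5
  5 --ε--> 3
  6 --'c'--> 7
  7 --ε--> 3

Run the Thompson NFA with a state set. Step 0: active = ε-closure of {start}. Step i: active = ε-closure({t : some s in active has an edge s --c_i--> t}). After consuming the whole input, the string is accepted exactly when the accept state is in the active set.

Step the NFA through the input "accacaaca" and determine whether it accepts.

start: ε-closure({0}) = {0,2,4,6}
'a' @ 1: {1,2,3,4,5,6}  (accept∈set)
'c' @ 2: {1,2,3,4,6,7}  (accept∈set)
'c' @ 3: {1,2,3,4,6,7}  (accept∈set)
'a' @ 4: {1,2,3,4,5,6}  (accept∈set)
'c' @ 5: {1,2,3,4,6,7}  (accept∈set)
'a' @ 6: {1,2,3,4,5,6}  (accept∈set)
'a' @ 7: {1,2,3,4,5,6}  (accept∈set)
'c' @ 8: {1,2,3,4,6,7}  (accept∈set)
'a' @ 9: {1,2,3,4,5,6}  (accept∈set)
end set {1,2,3,4,5,6} — state 1 in

Answer: ACCEPT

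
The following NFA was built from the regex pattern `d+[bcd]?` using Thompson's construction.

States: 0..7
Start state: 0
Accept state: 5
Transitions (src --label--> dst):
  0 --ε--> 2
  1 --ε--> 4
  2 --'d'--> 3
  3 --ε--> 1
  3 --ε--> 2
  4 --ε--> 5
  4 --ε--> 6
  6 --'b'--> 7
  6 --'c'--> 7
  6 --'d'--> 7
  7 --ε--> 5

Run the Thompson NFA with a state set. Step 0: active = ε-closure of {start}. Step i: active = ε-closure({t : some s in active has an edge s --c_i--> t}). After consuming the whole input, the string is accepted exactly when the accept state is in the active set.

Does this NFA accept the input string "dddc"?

Answer: ACCEPT

Derivation:
S₀ = ε-closure({0}) = {0,2}
'd' @ 1: {1,2,3,4,5,6}  [accepting]
'd' @ 2: {1,2,3,4,5,6,7}  [accepting]
'd' @ 3: {1,2,3,4,5,6,7}  [accepting]
'c' @ 4: {5,7}  [accepting]
after full input: {5,7}  (accept=5 in)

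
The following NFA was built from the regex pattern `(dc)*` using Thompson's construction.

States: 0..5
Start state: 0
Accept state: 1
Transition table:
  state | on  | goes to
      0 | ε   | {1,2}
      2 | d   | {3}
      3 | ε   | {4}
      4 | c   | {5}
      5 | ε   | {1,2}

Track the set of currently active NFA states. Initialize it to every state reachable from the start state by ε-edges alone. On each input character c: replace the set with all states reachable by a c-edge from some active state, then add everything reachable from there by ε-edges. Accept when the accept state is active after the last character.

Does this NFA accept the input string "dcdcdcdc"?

Answer: ACCEPT

Trace:
initial (ε-close {0}): {0,1,2}
'd' @ 1: {3,4}
'c' @ 2: {1,2,5}  [accepting]
'd' @ 3: {3,4}
'c' @ 4: {1,2,5}  [accepting]
'd' @ 5: {3,4}
'c' @ 6: {1,2,5}  [accepting]
'd' @ 7: {3,4}
'c' @ 8: {1,2,5}  [accepting]
end set {1,2,5} — state 1 in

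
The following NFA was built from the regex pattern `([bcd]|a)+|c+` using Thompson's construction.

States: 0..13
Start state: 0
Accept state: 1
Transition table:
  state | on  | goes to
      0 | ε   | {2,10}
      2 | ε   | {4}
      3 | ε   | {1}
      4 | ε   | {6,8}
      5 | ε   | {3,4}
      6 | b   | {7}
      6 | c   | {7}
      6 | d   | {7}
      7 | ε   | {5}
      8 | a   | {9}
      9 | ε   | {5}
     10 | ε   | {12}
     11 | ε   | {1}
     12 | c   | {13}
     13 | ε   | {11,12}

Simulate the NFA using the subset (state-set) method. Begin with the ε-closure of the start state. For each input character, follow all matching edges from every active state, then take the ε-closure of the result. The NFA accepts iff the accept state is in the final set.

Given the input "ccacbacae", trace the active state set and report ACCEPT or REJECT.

initial (ε-close {0}): {0,2,4,6,8,10,12}
'c' @ 1: {1,3,4,5,6,7,8,11,12,13}  (accept∈set)
'c' @ 2: {1,3,4,5,6,7,8,11,12,13}  (accept∈set)
'a' @ 3: {1,3,4,5,6,8,9}  (accept∈set)
'c' @ 4: {1,3,4,5,6,7,8}  (accept∈set)
'b' @ 5: {1,3,4,5,6,7,8}  (accept∈set)
'a' @ 6: {1,3,4,5,6,8,9}  (accept∈set)
'c' @ 7: {1,3,4,5,6,7,8}  (accept∈set)
'a' @ 8: {1,3,4,5,6,8,9}  (accept∈set)
'e' @ 9: {}  — state set empty
end set {} — state 1 not in

Answer: REJECT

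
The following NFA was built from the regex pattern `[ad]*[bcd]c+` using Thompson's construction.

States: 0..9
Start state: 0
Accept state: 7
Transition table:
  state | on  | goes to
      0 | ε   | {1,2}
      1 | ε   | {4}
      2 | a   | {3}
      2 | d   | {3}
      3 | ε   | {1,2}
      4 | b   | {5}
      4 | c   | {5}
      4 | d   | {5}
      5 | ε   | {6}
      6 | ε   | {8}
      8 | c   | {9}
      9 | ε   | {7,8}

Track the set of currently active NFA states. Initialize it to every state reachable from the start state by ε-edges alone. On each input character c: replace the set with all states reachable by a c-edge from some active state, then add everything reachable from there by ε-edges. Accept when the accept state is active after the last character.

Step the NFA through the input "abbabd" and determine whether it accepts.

Answer: REJECT

Trace:
start: ε-closure({0}) = {0,1,2,4}
'a' @ 1: {1,2,3,4}
'b' @ 2: {5,6,8}
'b' @ 3: {}  — no active states
rest 'abd' ignored (set empty)
end set {} — state 7 not in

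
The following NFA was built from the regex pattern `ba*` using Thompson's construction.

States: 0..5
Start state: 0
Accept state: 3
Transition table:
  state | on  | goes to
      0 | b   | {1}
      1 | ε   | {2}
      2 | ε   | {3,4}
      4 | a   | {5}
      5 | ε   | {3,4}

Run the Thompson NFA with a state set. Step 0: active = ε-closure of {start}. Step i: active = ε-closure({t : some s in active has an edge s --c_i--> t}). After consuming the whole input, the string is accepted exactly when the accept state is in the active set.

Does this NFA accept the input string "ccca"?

Answer: REJECT

Steps:
start: ε-closure({0}) = {0}
'c' @ 1: {}  — dead — no transitions
rest 'cca' ignored (set empty)
final: {}; accept 3 not in set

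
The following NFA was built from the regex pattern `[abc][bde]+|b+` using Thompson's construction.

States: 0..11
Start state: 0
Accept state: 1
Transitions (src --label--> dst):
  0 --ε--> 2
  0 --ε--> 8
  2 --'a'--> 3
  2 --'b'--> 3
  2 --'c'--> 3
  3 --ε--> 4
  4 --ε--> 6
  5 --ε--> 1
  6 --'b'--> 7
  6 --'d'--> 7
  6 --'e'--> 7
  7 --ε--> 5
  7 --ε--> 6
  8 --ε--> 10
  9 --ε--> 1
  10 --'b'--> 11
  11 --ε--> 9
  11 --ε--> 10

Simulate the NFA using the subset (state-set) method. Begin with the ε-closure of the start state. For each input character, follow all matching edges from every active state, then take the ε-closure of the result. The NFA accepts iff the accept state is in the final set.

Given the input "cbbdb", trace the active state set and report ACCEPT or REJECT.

Answer: ACCEPT

Steps:
start: ε-closure({0}) = {0,2,8,10}
'c' @ 1: {3,4,6}
'b' @ 2: {1,5,6,7}  [accepting]
'b' @ 3: {1,5,6,7}  [accepting]
'd' @ 4: {1,5,6,7}  [accepting]
'b' @ 5: {1,5,6,7}  [accepting]
final: {1,5,6,7}; accept 1 in set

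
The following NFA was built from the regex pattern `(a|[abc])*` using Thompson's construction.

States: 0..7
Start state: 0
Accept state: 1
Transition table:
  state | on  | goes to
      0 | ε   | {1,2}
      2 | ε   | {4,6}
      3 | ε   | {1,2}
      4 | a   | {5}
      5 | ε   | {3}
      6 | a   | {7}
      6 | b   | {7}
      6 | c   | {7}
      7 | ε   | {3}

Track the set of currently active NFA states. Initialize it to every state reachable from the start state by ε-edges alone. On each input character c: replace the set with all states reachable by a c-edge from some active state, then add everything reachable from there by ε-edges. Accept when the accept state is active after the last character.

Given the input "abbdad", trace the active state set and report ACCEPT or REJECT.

Answer: REJECT

Derivation:
start: ε-closure({0}) = {0,1,2,4,6}
'a' @ 1: {1,2,3,4,5,6,7}  ✓accept
'b' @ 2: {1,2,3,4,6,7}  ✓accept
'b' @ 3: {1,2,3,4,6,7}  ✓accept
'd' @ 4: {}  — state set empty
rest 'ad' ignored (set empty)
after full input: {}  (accept=1 not in)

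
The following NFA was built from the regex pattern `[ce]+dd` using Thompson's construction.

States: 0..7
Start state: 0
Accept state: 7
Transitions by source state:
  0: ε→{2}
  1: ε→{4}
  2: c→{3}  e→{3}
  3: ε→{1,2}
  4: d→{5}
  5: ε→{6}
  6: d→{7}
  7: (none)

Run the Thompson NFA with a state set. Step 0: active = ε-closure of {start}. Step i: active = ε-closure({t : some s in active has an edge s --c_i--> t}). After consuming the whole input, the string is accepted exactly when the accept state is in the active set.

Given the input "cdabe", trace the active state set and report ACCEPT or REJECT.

Answer: REJECT

Derivation:
S₀ = ε-closure({0}) = {0,2}
'c' @ 1: {1,2,3,4}
'd' @ 2: {5,6}
'a' @ 3: {}  — no active states
rest 'be' ignored (set empty)
final: {}; accept 7 not in set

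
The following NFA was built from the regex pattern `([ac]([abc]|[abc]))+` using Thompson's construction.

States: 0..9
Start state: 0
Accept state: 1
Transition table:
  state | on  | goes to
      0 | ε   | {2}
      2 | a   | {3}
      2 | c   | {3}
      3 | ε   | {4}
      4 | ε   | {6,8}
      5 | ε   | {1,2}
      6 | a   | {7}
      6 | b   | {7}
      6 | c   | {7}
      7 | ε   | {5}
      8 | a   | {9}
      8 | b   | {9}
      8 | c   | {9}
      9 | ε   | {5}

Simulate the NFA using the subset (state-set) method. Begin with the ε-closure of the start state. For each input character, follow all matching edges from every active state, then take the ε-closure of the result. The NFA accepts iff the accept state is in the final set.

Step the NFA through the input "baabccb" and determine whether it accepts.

initial (ε-close {0}): {0,2}
'b' @ 1: {}  — dead — no transitions
rest 'aabccb' ignored (set empty)
after full input: {}  (accept=1 not in)

Answer: REJECT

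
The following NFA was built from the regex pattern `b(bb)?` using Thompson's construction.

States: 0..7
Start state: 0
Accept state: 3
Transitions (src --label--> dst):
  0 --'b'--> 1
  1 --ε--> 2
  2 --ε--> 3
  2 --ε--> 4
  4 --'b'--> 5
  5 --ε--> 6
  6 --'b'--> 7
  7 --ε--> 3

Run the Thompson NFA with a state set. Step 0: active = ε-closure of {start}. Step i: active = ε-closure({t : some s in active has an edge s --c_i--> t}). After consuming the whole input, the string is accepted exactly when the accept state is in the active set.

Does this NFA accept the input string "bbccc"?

initial (ε-close {0}): {0}
'b' @ 1: {1,2,3,4}  ✓accept
'b' @ 2: {5,6}
'c' @ 3: {}  — dead — no transitions
rest 'cc' ignored (set empty)
end set {} — state 3 not in

Answer: REJECT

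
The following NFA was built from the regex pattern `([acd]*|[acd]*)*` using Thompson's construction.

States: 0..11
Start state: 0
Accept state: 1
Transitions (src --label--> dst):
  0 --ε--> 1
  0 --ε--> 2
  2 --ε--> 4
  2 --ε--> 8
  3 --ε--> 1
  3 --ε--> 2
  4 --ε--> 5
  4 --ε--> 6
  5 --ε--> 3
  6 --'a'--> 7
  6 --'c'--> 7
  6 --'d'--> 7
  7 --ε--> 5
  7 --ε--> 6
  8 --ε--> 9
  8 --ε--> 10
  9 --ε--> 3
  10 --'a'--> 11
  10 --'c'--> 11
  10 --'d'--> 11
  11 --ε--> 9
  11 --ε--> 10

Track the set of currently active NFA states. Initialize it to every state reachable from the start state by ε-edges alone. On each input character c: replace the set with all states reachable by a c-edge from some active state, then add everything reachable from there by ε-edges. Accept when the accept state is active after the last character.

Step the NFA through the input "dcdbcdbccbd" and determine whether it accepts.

initial (ε-close {0}): {0,1,2,3,4,5,6,8,9,10}
'd' @ 1: {1,2,3,4,5,6,7,8,9,10,11}  ✓accept
'c' @ 2: {1,2,3,4,5,6,7,8,9,10,11}  ✓accept
'd' @ 3: {1,2,3,4,5,6,7,8,9,10,11}  ✓accept
'b' @ 4: {}  — state set empty
rest 'cdbccbd' ignored (set empty)
final: {}; accept 1 not in set

Answer: REJECT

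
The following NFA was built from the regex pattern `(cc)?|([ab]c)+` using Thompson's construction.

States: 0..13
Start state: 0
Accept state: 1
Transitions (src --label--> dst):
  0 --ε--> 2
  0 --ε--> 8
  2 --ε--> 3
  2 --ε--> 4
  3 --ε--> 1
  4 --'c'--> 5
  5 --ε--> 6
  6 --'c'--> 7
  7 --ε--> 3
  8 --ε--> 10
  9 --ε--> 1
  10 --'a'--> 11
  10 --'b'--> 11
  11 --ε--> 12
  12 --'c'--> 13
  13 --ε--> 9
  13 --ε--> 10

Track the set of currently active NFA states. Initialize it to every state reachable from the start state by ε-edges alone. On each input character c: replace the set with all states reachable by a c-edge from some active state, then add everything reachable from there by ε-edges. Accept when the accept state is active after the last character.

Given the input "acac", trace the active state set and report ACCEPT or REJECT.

start: ε-closure({0}) = {0,1,2,3,4,8,10}
'a' @ 1: {11,12}
'c' @ 2: {1,9,10,13}  (accept∈set)
'a' @ 3: {11,12}
'c' @ 4: {1,9,10,13}  (accept∈set)
end set {1,9,10,13} — state 1 in

Answer: ACCEPT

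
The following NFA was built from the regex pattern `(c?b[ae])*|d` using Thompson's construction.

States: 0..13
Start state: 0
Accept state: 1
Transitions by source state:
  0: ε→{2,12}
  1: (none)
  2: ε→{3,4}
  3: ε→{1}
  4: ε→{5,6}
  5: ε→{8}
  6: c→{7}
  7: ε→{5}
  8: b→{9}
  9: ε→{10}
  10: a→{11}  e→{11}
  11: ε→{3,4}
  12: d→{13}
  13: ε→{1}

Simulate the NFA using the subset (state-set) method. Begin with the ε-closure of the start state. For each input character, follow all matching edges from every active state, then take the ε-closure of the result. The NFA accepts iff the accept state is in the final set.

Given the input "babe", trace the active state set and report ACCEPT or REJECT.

S₀ = ε-closure({0}) = {0,1,2,3,4,5,6,8,12}
'b' @ 1: {9,10}
'a' @ 2: {1,3,4,5,6,8,11}  (accept∈set)
'b' @ 3: {9,10}
'e' @ 4: {1,3,4,5,6,8,11}  (accept∈set)
after full input: {1,3,4,5,6,8,11}  (accept=1 in)

Answer: ACCEPT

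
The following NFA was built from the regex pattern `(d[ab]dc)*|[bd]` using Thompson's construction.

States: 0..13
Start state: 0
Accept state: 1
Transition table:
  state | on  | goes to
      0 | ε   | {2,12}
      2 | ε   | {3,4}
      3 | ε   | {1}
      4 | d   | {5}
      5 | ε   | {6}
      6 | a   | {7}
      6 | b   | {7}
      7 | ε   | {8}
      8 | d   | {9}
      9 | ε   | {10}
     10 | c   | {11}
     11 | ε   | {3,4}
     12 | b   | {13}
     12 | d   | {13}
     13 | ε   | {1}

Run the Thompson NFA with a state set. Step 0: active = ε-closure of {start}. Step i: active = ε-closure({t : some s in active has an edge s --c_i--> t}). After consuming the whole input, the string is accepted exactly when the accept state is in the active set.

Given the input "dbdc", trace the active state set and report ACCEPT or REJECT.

initial (ε-close {0}): {0,1,2,3,4,12}
'd' @ 1: {1,5,6,13}  (accept∈set)
'b' @ 2: {7,8}
'd' @ 3: {9,10}
'c' @ 4: {1,3,4,11}  (accept∈set)
after full input: {1,3,4,11}  (accept=1 in)

Answer: ACCEPT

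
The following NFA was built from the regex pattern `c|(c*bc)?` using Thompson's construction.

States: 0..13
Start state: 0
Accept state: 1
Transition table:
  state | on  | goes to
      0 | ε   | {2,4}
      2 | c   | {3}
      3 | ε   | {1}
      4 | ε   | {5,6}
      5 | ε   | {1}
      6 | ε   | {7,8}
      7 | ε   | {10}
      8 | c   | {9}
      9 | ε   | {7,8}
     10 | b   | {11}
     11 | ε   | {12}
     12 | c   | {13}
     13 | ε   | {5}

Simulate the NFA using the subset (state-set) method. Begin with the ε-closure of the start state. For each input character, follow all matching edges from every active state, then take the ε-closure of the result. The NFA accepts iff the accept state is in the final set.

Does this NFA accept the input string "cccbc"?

Answer: ACCEPT

Derivation:
S₀ = ε-closure({0}) = {0,1,2,4,5,6,7,8,10}
'c' @ 1: {1,3,7,8,9,10}  ✓accept
'c' @ 2: {7,8,9,10}
'c' @ 3: {7,8,9,10}
'b' @ 4: {11,12}
'c' @ 5: {1,5,13}  ✓accept
end set {1,5,13} — state 1 in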